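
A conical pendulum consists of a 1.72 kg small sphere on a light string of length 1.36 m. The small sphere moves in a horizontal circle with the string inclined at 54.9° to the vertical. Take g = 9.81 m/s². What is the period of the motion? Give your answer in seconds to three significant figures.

1.77 s

r = L sinθ = 1.113 m. From T sinθ = mω²r and T cosθ = mg: tanθ = ω²r/g, so ω² = g tanθ / r = g/(L cosθ).
ω = √(g/(L cosθ)) = √(9.81/(1.36 × 0.5750)) = √12.54 = 3.542 rad/s.
Period = 2π/ω = 1.774 s.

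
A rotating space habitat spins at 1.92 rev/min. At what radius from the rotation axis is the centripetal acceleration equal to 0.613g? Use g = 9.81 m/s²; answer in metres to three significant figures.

149 m

ω = 1.92 rev/min × 2π/60 = 0.2011 rad/s.
a_c = ω²r = 0.613g ⇒ r = 0.613 × 9.81 / (0.2011)² = 6.014/0.04043 = 148.8 m.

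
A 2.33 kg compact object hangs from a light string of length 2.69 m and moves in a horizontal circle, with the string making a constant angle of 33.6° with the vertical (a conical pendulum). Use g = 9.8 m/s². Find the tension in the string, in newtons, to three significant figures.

Vertically the bob has no acceleration, so T cosθ = mg.
T = mg/cosθ = 2.33 × 9.8 / cos 33.6° = 22.83/0.8329 = 27.41 N.

27.4 N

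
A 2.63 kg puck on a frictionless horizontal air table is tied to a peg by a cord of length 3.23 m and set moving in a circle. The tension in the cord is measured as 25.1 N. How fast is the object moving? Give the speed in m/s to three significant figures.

5.55 m/s

T = m v²/r ⇒ v = √(T r / m) = √(25.1 × 3.23 / 2.63) = √30.83 = 5.552 m/s.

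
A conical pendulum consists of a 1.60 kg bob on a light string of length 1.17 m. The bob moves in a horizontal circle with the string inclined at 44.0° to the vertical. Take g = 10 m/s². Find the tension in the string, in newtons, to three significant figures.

Vertically the bob has no acceleration, so T cosθ = mg.
T = mg/cosθ = 1.60 × 10.0 / cos 44.0° = 16.00/0.7193 = 22.24 N.

22.2 N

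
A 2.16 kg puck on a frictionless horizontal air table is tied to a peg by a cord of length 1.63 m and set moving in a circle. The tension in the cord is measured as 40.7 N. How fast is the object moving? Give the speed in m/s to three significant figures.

5.54 m/s

T = m v²/r ⇒ v = √(T r / m) = √(40.7 × 1.63 / 2.16) = √30.71 = 5.542 m/s.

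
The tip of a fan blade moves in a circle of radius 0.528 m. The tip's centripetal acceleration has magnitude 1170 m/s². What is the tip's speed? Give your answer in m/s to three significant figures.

a_c = v²/r ⇒ v = √(a_c · r) = √(1170 × 0.528) = √617.8 = 24.85 m/s.

24.9 m/s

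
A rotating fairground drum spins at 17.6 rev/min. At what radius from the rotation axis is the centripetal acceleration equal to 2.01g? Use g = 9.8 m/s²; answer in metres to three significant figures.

5.80 m

ω = 17.6 rev/min × 2π/60 = 1.843 rad/s.
a_c = ω²r = 2.01g ⇒ r = 2.01 × 9.8 / (1.843)² = 19.70/3.397 = 5.799 m.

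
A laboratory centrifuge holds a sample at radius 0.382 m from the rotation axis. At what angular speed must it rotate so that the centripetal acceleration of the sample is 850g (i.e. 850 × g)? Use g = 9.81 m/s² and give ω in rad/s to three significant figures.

148 rad/s

Centripetal acceleration a_c = ω²r. Setting ω²r = 850g:
ω = √(850g / r) = √(850 × 9.81 / 0.382) = √21830 = 147.7 rad/s.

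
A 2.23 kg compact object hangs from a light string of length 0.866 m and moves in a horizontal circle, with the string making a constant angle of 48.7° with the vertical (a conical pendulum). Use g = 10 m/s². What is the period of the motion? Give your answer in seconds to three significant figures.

1.50 s

r = L sinθ = 0.6506 m. From T sinθ = mω²r and T cosθ = mg: tanθ = ω²r/g, so ω² = g tanθ / r = g/(L cosθ).
ω = √(g/(L cosθ)) = √(10.0/(0.866 × 0.6600)) = √17.50 = 4.183 rad/s.
Period = 2π/ω = 1.502 s.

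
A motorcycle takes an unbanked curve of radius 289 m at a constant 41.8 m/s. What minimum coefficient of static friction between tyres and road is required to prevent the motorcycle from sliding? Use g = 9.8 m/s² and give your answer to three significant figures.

Friction provides the centripetal force: μ_s m g = m v²/r, so μ_s = v²/(g r) = (41.80)²/(9.8 × 289) = 1747/2832 = 0.6169.

0.617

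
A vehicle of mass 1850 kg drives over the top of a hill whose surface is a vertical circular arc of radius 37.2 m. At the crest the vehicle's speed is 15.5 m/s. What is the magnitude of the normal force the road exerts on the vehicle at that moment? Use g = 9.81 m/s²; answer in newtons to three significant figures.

At the crest the centripetal acceleration points downward (toward the centre of the arc), so mg − N = mv²/r.
N = m(g − v²/r) = 1850 × (9.81 − (15.5)²/37.2) = 1850 × (9.81 − 6.458) = 1850 × 3.352 = 6201 N.

6200 N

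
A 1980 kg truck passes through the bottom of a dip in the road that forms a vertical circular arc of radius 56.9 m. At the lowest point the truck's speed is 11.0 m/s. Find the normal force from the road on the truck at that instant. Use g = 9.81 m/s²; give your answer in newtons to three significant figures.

At the lowest point, N points up (toward the centre) and the weight mg points down (away from the centre), so the net inward force is N − mg = mv²/r.
N = m(v²/r + g) = 1980 × ((11.0)²/56.9 + 9.81) = 1980 × (2.127 + 9.81) = 1980 × 11.94 = 23630 N.

23600 N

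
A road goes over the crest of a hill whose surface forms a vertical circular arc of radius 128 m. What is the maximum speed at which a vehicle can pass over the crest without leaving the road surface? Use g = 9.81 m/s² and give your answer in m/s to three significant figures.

35.4 m/s

At the crest the centre of the circle is below the vehicle, so the net downward (centripetal) force is mg − N = mv²/r.
The vehicle leaves the road when N → 0, giving v_max = √(g r) = √(9.81 × 128) = 35.44 m/s.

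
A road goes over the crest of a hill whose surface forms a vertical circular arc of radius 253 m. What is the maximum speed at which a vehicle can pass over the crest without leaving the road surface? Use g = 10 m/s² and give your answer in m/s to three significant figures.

At the crest the centre of the circle is below the vehicle, so the net downward (centripetal) force is mg − N = mv²/r.
The vehicle leaves the road when N → 0, giving v_max = √(g r) = √(10.0 × 253) = 50.30 m/s.

50.3 m/s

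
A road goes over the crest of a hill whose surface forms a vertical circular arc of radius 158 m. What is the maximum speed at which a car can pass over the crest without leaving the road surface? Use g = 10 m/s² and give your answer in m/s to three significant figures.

At the crest the centre of the circle is below the car, so the net downward (centripetal) force is mg − N = mv²/r.
The car leaves the road when N → 0, giving v_max = √(g r) = √(10.0 × 158) = 39.75 m/s.

39.7 m/s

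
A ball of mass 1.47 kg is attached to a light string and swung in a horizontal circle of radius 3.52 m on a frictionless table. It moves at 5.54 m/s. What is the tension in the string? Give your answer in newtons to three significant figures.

12.8 N

The tension is the only horizontal force, so it supplies the full centripetal force: T = m v²/r = 1.47 × (5.540)²/3.52 = 1.47 × 30.69/3.52 = 12.82 N.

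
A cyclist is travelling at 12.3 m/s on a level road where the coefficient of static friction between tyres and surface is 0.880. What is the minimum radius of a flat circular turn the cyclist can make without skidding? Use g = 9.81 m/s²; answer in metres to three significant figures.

17.5 m

At the limit, μ_s m g = m v²/r, so r_min = v²/(μ_s g) = (12.3)²/(0.880 × 9.81) = 151.3/8.633 = 17.53 m.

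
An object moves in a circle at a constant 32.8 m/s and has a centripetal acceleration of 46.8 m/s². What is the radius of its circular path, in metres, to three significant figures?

23.0 m

a_c = v²/r ⇒ r = v²/a_c = (32.8)²/46.8 = 1076/46.8 = 22.99 m.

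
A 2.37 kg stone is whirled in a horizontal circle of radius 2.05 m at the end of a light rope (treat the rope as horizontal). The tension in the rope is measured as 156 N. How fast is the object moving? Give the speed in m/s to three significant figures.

11.6 m/s

T = m v²/r ⇒ v = √(T r / m) = √(156 × 2.05 / 2.37) = √134.9 = 11.62 m/s.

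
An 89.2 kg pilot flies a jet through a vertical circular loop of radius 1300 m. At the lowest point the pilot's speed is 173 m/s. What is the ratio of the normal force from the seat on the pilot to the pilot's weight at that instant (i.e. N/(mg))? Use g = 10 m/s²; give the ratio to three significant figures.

At the bottom, N − mg = mv²/r, so N = m(v²/r + g) and N/(mg) = v²/(rg) + 1 = (173)²/(1300 × 10.0) + 1 = 2.302 + 1 = 3.302.

3.30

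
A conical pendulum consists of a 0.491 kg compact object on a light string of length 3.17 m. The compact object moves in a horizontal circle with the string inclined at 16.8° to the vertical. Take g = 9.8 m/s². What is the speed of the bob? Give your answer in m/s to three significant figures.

The radius of the circle is r = L sinθ = 3.17 × sin 16.8° = 0.9162 m.
Horizontally T sinθ = mv²/r and vertically T cosθ = mg, so tanθ = v²/(rg).
v = √(r g tanθ) = √(0.9162 × 9.8 × 0.3019) = √2.711 = 1.646 m/s.

1.65 m/s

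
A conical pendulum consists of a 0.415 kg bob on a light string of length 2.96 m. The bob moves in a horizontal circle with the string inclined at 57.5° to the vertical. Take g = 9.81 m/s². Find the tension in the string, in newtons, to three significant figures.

7.58 N

Vertically the bob has no acceleration, so T cosθ = mg.
T = mg/cosθ = 0.415 × 9.81 / cos 57.5° = 4.071/0.5373 = 7.577 N.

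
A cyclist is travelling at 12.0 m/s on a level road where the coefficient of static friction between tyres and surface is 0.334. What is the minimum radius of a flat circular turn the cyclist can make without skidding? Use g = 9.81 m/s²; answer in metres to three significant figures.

At the limit, μ_s m g = m v²/r, so r_min = v²/(μ_s g) = (12.0)²/(0.334 × 9.81) = 144.0/3.277 = 43.95 m.

43.9 m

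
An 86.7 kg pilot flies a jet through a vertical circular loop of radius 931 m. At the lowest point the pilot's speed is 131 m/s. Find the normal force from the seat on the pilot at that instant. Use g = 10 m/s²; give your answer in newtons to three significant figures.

2470 N

At the lowest point, N points up (toward the centre) and the weight mg points down (away from the centre), so the net inward force is N − mg = mv²/r.
N = m(v²/r + g) = 86.7 × ((131)²/931 + 10.0) = 86.7 × (18.43 + 10.0) = 86.7 × 28.43 = 2465 N.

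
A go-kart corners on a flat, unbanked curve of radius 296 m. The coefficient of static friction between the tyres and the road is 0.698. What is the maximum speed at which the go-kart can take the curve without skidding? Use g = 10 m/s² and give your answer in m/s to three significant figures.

45.5 m/s

On a flat curve, static friction is the only horizontal force, so it must supply the full centripetal force: μ_s m g = m v²/r.
Mass cancels: v_max = √(μ_s g r) = √(0.698 × 10.0 × 296) = √2066 = 45.45 m/s.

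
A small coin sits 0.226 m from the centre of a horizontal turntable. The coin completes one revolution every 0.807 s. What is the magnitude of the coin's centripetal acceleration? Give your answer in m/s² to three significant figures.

v = 2πr/T = 2π × 0.226/0.807 = 1.760 m/s.
a_c = v²/r = (1.760)²/0.226 = 3.096/0.226 = 13.70 m/s².

13.7 m/s²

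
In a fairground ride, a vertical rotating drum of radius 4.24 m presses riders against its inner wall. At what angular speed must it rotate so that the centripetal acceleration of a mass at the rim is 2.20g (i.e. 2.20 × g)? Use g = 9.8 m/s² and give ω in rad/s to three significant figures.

Centripetal acceleration a_c = ω²r. Setting ω²r = 2.20g:
ω = √(2.20g / r) = √(2.20 × 9.8 / 4.24) = √5.085 = 2.255 rad/s.

2.25 rad/s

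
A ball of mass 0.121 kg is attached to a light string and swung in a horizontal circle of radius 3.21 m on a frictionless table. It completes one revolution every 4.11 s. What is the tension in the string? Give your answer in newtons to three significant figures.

v = 2πr/T = 2π × 3.21/4.11 = 4.907 m/s.
The tension is the only horizontal force, so it supplies the full centripetal force: T = m v²/r = 0.121 × (4.907)²/3.21 = 0.121 × 24.08/3.21 = 0.9078 N.

0.908 N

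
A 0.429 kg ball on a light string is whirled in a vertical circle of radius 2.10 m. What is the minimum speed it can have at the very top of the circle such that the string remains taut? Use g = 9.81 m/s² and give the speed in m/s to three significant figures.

At the top, both weight mg and T point toward the centre: T + mg = mv²/r.
At minimum speed T → 0, so mg = mv_min²/r ⇒ v_min = √(g r) = √(9.81 × 2.10) = 4.539 m/s.

4.54 m/s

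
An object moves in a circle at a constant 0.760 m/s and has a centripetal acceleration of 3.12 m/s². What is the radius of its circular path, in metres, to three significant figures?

0.185 m

a_c = v²/r ⇒ r = v²/a_c = (0.760)²/3.12 = 0.5776/3.12 = 0.1851 m.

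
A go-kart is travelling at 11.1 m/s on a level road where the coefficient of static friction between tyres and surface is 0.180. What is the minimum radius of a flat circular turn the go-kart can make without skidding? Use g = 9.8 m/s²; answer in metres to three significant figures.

At the limit, μ_s m g = m v²/r, so r_min = v²/(μ_s g) = (11.1)²/(0.180 × 9.8) = 123.2/1.764 = 69.85 m.

69.8 m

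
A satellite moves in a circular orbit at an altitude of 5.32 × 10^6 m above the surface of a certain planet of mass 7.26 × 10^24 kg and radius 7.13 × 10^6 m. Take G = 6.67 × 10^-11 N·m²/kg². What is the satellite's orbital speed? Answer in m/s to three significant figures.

Orbital radius r = R + h = 7.13 × 10^6 + 5.32 × 10^6 = 1.245 × 10^7 m.
Gravity supplies the centripetal force: G M m / r² = m v² / r, so v = √(GM/r).
v = √(6.67 × 10^-11 × 7.26 × 10^24 / 1.245 × 10^7) = √(3.889 × 10^7) = 6237 m/s.

6240 m/s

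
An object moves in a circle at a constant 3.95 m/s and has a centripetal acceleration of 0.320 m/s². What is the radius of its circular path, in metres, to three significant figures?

48.8 m

a_c = v²/r ⇒ r = v²/a_c = (3.95)²/0.320 = 15.60/0.320 = 48.76 m.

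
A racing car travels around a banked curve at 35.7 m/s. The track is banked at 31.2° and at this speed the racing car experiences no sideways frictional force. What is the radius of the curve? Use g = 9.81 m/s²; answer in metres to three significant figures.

215 m

Frictionless banking: tanθ = v²/(rg), so r = v²/(g tanθ).
r = (35.7)²/(9.81 × tan 31.2°) = 1274/(9.81 × 0.6056) = 1274/5.941 = 214.5 m.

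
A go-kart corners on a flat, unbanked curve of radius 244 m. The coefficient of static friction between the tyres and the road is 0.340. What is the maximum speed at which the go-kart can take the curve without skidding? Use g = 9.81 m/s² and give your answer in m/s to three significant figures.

Friction provides the centripetal force on a flat curve. At maximum speed it is at its limiting value: μ_s m g = m v²/r.
Mass cancels: v_max = √(μ_s g r) = √(0.340 × 9.81 × 244) = √813.8 = 28.53 m/s.

28.5 m/s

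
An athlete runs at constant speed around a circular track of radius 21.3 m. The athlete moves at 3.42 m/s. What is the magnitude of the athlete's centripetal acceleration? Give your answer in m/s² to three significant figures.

a_c = v²/r = (3.420)²/21.3 = 11.70/21.3 = 0.5491 m/s².

0.549 m/s²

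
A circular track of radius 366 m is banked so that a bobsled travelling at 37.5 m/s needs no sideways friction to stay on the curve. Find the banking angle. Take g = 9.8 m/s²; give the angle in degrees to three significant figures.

For a frictionless banked turn: horizontally N sinθ = mv²/r and vertically N cosθ = mg.
Dividing: tanθ = v²/(r g) = (37.5)²/(366 × 9.8) = 1406/3587 = 0.3921.
θ = arctan(0.3921) = 21.41°.

21.4°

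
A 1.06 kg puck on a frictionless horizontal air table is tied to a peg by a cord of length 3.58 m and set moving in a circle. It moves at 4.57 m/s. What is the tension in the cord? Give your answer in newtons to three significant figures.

The tension is the only horizontal force, so it supplies the full centripetal force: T = m v²/r = 1.06 × (4.570)²/3.58 = 1.06 × 20.88/3.58 = 6.184 N.

6.18 N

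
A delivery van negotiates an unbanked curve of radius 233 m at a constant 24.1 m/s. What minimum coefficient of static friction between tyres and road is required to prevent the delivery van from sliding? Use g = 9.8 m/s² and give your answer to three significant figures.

Friction provides the centripetal force: μ_s m g = m v²/r, so μ_s = v²/(g r) = (24.10)²/(9.8 × 233) = 580.8/2283 = 0.2544.

0.254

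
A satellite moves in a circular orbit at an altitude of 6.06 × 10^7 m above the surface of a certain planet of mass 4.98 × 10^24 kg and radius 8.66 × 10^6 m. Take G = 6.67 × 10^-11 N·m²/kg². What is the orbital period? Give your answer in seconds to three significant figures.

199000 s

r = R + h = 8.66 × 10^6 + 6.06 × 10^7 = 6.926 × 10^7 m. Gravity provides the centripetal force: G M m / r² = m v² / r ⇒ v = √(GM/r) = 2190 m/s.
T = 2πr/v = 2π × 6.926 × 10^7 / 2190 = 198700 s.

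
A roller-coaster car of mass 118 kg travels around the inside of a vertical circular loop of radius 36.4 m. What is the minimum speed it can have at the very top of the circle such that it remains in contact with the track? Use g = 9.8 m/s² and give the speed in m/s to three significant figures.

18.9 m/s

At the top, both weight mg and N point toward the centre: N + mg = mv²/r.
At minimum speed N → 0, so mg = mv_min²/r ⇒ v_min = √(g r) = √(9.8 × 36.4) = 18.89 m/s.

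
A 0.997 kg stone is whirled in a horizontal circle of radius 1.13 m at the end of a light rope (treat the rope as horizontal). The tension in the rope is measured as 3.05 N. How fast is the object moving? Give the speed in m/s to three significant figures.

T = m v²/r ⇒ v = √(T r / m) = √(3.05 × 1.13 / 0.997) = √3.457 = 1.859 m/s.

1.86 m/s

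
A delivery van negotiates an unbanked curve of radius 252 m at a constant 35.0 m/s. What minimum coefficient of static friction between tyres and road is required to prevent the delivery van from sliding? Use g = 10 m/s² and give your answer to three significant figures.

Friction provides the centripetal force: μ_s m g = m v²/r, so μ_s = v²/(g r) = (35.00)²/(10.0 × 252) = 1225/2520 = 0.4861.

0.486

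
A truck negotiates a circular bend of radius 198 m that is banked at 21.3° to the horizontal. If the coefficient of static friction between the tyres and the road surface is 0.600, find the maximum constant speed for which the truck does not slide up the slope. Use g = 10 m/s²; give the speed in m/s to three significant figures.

At the maximum speed, friction acts down the slope at its limiting value f = μN. Radially (horizontal, toward centre): N sinθ + μN cosθ = mv²/r. Vertically: N cosθ − μN sinθ = mg.
Dividing: v² = r g (sinθ + μcosθ)/(cosθ − μsinθ).
sinθ + μcosθ = 0.3633 + 0.600×0.9317 = 0.9223; cosθ − μsinθ = 0.9317 − 0.600×0.3633 = 0.7137.
v² = 198 × 10.0 × 0.9223/0.7137 = 2558 m²/s², so v = 50.58 m/s.

50.6 m/s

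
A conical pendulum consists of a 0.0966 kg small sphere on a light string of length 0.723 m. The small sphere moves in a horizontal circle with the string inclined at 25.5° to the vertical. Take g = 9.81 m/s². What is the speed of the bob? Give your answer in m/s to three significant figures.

The radius of the circle is r = L sinθ = 0.723 × sin 25.5° = 0.3113 m.
Horizontally T sinθ = mv²/r and vertically T cosθ = mg, so tanθ = v²/(rg).
v = √(r g tanθ) = √(0.3113 × 9.81 × 0.4770) = √1.456 = 1.207 m/s.

1.21 m/s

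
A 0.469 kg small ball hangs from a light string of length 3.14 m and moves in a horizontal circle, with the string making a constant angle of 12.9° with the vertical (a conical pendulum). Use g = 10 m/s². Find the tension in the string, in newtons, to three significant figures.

4.81 N

Vertically the bob has no acceleration, so T cosθ = mg.
T = mg/cosθ = 0.469 × 10.0 / cos 12.9° = 4.690/0.9748 = 4.811 N.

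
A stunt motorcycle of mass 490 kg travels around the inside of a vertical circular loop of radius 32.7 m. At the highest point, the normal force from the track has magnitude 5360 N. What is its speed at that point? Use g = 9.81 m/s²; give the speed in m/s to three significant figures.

At the top, N + mg = mv²/r, so v = √(r(N/m + g)) = √(32.7 × (5360/490 + 9.81)) = √(32.7 × 20.75) = √678.5 = 26.05 m/s.

26.0 m/s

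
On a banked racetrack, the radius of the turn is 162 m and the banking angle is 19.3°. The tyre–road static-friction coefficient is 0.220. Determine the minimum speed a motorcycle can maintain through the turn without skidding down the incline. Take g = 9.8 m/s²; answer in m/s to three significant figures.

13.9 m/s

At the minimum speed, friction acts up the slope at its limiting value f = μN. Radially (horizontal, toward centre): N sinθ − μN cosθ = mv²/r. Vertically: N cosθ + μN sinθ = mg.
Dividing: v² = r g (sinθ − μcosθ)/(cosθ + μsinθ).
sinθ − μcosθ = 0.3305 − 0.220×0.9438 = 0.1229; cosθ + μsinθ = 0.9438 + 0.220×0.3305 = 1.017.
v² = 162 × 9.8 × 0.1229/1.017 = 191.9 m²/s², so v = 13.85 m/s.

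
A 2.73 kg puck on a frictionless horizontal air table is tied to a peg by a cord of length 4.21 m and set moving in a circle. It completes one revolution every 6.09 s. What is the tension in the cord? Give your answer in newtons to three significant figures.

12.2 N

v = 2πr/T = 2π × 4.21/6.09 = 4.344 m/s.
The tension is the only horizontal force, so it supplies the full centripetal force: T = m v²/r = 2.73 × (4.344)²/4.21 = 2.73 × 18.87/4.21 = 12.23 N.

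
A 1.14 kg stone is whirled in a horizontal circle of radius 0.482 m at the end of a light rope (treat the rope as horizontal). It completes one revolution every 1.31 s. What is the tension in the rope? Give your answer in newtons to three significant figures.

v = 2πr/T = 2π × 0.482/1.31 = 2.312 m/s.
The tension is the only horizontal force, so it supplies the full centripetal force: T = m v²/r = 1.14 × (2.312)²/0.482 = 1.14 × 5.345/0.482 = 12.64 N.

12.6 N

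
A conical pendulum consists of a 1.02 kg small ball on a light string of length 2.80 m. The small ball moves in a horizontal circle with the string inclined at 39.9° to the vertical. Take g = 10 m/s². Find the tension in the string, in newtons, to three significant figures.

Vertically the bob has no acceleration, so T cosθ = mg.
T = mg/cosθ = 1.02 × 10.0 / cos 39.9° = 10.20/0.7672 = 13.30 N.

13.3 N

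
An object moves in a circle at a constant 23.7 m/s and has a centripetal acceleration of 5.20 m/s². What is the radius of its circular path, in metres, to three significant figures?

a_c = v²/r ⇒ r = v²/a_c = (23.7)²/5.20 = 561.7/5.20 = 108.0 m.

108 m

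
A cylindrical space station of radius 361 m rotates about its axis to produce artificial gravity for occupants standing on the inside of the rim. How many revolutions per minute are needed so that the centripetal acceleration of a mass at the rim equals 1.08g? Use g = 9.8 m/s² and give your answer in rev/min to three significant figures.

1.64 rev/min

Require ω²r = 1.08g, so ω = √(1.08 × 9.8/361) = 0.1712 rad/s.
In rev/min: ω × 60/(2π) = 0.1712 × 60/(2π) = 1.635 rev/min.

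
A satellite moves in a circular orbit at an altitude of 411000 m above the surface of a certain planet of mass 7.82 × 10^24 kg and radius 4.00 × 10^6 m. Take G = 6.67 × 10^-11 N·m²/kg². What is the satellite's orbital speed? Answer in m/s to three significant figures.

10900 m/s

Orbital radius r = R + h = 4.00 × 10^6 + 411000 = 4.411 × 10^6 m.
Gravity supplies the centripetal force: G M m / r² = m v² / r, so v = √(GM/r).
v = √(6.67 × 10^-11 × 7.82 × 10^24 / 4.411 × 10^6) = √(1.182 × 10^8) = 10870 m/s.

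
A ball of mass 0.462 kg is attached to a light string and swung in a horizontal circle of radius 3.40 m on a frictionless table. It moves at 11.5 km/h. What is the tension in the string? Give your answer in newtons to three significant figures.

1.39 N

v = 11.5 km/h = 11.5/3.6 = 3.194 m/s.
The tension is the only horizontal force, so it supplies the full centripetal force: T = m v²/r = 0.462 × (3.194)²/3.40 = 0.462 × 10.20/3.40 = 1.387 N.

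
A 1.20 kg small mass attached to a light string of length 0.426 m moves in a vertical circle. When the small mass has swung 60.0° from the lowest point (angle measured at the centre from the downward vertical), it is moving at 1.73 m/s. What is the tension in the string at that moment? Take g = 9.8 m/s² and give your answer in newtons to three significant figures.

14.3 N

Take the radial direction toward the centre of the circle as positive. The component of the weight along the string toward the centre is −mg cos φ (φ measured from the bottom), so Newton's second law along the string gives T − mg cos φ = m v²/r.
cos 60.0° = 0.5000, so T = m(v²/r + g cos φ) = 1.20 × ((1.73)²/0.426 + 9.8 × 0.5000) = 1.20 × (7.026 + (4.900)) = 1.20 × 11.93 = 14.31 N.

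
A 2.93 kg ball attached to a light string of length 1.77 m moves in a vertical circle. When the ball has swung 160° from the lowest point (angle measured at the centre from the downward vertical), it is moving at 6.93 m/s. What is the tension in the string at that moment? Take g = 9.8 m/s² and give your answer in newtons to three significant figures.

52.5 N

Take the radial direction toward the centre of the circle as positive. The component of the weight along the string toward the centre is −mg cos φ (φ measured from the bottom), so Newton's second law along the string gives T − mg cos φ = m v²/r.
cos 160° = -0.9397, so T = m(v²/r + g cos φ) = 2.93 × ((6.93)²/1.77 + 9.8 × -0.9397) = 2.93 × (27.13 + (-9.209)) = 2.93 × 17.92 = 52.52 N.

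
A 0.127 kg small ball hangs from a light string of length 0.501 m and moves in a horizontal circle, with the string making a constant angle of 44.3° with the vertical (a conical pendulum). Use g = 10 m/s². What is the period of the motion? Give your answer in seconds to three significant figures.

r = L sinθ = 0.3499 m. From T sinθ = mω²r and T cosθ = mg: tanθ = ω²r/g, so ω² = g tanθ / r = g/(L cosθ).
ω = √(g/(L cosθ)) = √(10.0/(0.501 × 0.7157)) = √27.89 = 5.281 rad/s.
Period = 2π/ω = 1.190 s.

1.19 s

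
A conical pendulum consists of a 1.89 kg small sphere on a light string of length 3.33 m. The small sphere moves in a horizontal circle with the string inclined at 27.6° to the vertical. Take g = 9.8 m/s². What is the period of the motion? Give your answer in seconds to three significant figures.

r = L sinθ = 1.543 m. From T sinθ = mω²r and T cosθ = mg: tanθ = ω²r/g, so ω² = g tanθ / r = g/(L cosθ).
ω = √(g/(L cosθ)) = √(9.8/(3.33 × 0.8862)) = √3.321 = 1.822 rad/s.
Period = 2π/ω = 3.448 s.

3.45 s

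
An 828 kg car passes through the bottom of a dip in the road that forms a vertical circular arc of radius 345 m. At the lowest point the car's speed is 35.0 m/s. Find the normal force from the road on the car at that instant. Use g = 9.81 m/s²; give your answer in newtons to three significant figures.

11100 N

At the lowest point, N points up (toward the centre) and the weight mg points down (away from the centre), so the net inward force is N − mg = mv²/r.
N = m(v²/r + g) = 828 × ((35.0)²/345 + 9.81) = 828 × (3.551 + 9.81) = 828 × 13.36 = 11060 N.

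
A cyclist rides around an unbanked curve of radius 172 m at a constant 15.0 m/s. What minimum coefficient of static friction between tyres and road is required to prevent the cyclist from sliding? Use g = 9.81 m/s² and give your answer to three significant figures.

0.133

Friction provides the centripetal force: μ_s m g = m v²/r, so μ_s = v²/(g r) = (15.00)²/(9.81 × 172) = 225.0/1687 = 0.1333.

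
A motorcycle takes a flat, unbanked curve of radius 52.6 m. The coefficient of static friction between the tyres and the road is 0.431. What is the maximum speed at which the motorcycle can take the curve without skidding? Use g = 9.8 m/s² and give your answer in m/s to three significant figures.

The only inward force on a level bend is static friction, so at the limit f_s = μ_s N = μ_s m g = m v²/r.
Mass cancels: v_max = √(μ_s g r) = √(0.431 × 9.8 × 52.6) = √222.2 = 14.91 m/s.

14.9 m/s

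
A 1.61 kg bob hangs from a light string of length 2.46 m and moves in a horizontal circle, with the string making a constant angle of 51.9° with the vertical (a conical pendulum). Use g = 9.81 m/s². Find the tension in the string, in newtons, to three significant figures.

Vertically the bob has no acceleration, so T cosθ = mg.
T = mg/cosθ = 1.61 × 9.81 / cos 51.9° = 15.79/0.6170 = 25.60 N.

25.6 N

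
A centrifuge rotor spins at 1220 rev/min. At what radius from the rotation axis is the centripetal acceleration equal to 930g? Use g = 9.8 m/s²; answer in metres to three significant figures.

ω = 1220 rev/min × 2π/60 = 127.8 rad/s.
a_c = ω²r = 930g ⇒ r = 930 × 9.8 / (127.8)² = 9114/16320 = 0.5584 m.

0.558 m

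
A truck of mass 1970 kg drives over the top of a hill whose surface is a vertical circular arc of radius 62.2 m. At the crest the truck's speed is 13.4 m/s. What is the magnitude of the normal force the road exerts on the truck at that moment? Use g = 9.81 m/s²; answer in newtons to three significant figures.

13600 N

At the crest the centripetal acceleration points downward (toward the centre of the arc), so mg − N = mv²/r.
N = m(g − v²/r) = 1970 × (9.81 − (13.4)²/62.2) = 1970 × (9.81 − 2.887) = 1970 × 6.923 = 13640 N.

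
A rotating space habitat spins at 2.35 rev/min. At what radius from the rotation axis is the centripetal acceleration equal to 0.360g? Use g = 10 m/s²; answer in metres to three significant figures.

59.4 m

ω = 2.35 rev/min × 2π/60 = 0.2461 rad/s.
a_c = ω²r = 0.360g ⇒ r = 0.360 × 10.0 / (0.2461)² = 3.600/0.06056 = 59.44 m.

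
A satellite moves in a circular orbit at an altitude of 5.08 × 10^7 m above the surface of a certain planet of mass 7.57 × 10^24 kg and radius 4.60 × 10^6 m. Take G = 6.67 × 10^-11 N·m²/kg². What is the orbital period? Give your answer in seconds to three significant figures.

115000 s

r = R + h = 4.60 × 10^6 + 5.08 × 10^7 = 5.540 × 10^7 m. Gravity provides the centripetal force: G M m / r² = m v² / r ⇒ v = √(GM/r) = 3019 m/s.
T = 2πr/v = 2π × 5.540 × 10^7 / 3019 = 115300 s.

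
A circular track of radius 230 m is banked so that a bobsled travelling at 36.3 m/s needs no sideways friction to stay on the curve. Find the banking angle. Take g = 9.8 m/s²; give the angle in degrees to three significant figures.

For a frictionless banked turn: horizontally N sinθ = mv²/r and vertically N cosθ = mg.
Dividing: tanθ = v²/(r g) = (36.3)²/(230 × 9.8) = 1318/2254 = 0.5846.
θ = arctan(0.5846) = 30.31°.

30.3°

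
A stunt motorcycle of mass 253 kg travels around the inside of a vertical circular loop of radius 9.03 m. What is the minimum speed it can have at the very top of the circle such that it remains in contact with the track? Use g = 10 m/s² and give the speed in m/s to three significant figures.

9.50 m/s

At the top, both weight mg and N point toward the centre: N + mg = mv²/r.
At minimum speed N → 0, so mg = mv_min²/r ⇒ v_min = √(g r) = √(10.0 × 9.03) = 9.503 m/s.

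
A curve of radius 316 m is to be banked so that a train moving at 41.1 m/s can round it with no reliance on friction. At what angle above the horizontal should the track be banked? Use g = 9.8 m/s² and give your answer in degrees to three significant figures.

With no friction, the horizontal component of the normal force provides the centripetal force: N sinθ = mv²/r, while N cosθ = mg vertically.
Dividing: tanθ = v²/(r g) = (41.1)²/(316 × 9.8) = 1689/3097 = 0.5455.
θ = arctan(0.5455) = 28.61°.

28.6°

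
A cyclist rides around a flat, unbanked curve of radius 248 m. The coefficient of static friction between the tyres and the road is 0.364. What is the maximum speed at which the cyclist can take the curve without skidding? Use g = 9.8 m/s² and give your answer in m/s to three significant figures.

29.7 m/s

Friction provides the centripetal force on a flat curve. At maximum speed it is at its limiting value: μ_s m g = m v²/r.
Mass cancels: v_max = √(μ_s g r) = √(0.364 × 9.8 × 248) = √884.7 = 29.74 m/s.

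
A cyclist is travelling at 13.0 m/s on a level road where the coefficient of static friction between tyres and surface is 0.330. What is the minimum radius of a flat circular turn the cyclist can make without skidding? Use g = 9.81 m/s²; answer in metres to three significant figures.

At the limit, μ_s m g = m v²/r, so r_min = v²/(μ_s g) = (13.0)²/(0.330 × 9.81) = 169.0/3.237 = 52.20 m.

52.2 m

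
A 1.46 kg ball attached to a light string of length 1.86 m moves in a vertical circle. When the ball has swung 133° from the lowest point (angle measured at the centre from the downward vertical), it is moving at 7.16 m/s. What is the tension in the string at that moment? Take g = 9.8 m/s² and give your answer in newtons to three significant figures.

Take the radial direction toward the centre of the circle as positive. The component of the weight along the string toward the centre is −mg cos φ (φ measured from the bottom), so Newton's second law along the string gives T − mg cos φ = m v²/r.
cos 133° = -0.6820, so T = m(v²/r + g cos φ) = 1.46 × ((7.16)²/1.86 + 9.8 × -0.6820) = 1.46 × (27.56 + (-6.684)) = 1.46 × 20.88 = 30.48 N.

30.5 N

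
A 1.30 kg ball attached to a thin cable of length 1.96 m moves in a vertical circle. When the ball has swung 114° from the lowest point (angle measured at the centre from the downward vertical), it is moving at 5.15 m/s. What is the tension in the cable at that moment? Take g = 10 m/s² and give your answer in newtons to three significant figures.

12.3 N

Take the radial direction toward the centre of the circle as positive. The component of the weight along the string toward the centre is −mg cos φ (φ measured from the bottom), so Newton's second law along the string gives T − mg cos φ = m v²/r.
cos 114° = -0.4067, so T = m(v²/r + g cos φ) = 1.30 × ((5.15)²/1.96 + 10.0 × -0.4067) = 1.30 × (13.53 + (-4.067)) = 1.30 × 9.465 = 12.30 N.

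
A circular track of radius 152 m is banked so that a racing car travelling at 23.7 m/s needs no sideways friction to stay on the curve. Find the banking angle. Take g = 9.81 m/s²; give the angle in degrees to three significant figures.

With no friction, the horizontal component of the normal force provides the centripetal force: N sinθ = mv²/r, while N cosθ = mg vertically.
Dividing: tanθ = v²/(r g) = (23.7)²/(152 × 9.81) = 561.7/1491 = 0.3767.
θ = arctan(0.3767) = 20.64°.

20.6°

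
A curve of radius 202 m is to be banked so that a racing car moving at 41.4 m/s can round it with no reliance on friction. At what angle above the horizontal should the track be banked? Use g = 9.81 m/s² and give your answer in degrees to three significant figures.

With no friction, the horizontal component of the normal force provides the centripetal force: N sinθ = mv²/r, while N cosθ = mg vertically.
Dividing: tanθ = v²/(r g) = (41.4)²/(202 × 9.81) = 1714/1982 = 0.8649.
θ = arctan(0.8649) = 40.86°.

40.9°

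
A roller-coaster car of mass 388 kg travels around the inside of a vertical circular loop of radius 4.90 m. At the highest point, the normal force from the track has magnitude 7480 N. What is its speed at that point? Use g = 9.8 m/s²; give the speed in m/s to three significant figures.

At the top, N + mg = mv²/r, so v = √(r(N/m + g)) = √(4.90 × (7480/388 + 9.8)) = √(4.90 × 29.08) = √142.5 = 11.94 m/s.

11.9 m/s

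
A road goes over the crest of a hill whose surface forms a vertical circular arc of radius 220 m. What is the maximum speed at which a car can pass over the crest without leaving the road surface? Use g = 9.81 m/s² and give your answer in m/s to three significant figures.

At the crest the centre of the circle is below the car, so the net downward (centripetal) force is mg − N = mv²/r.
The car leaves the road when N → 0, giving v_max = √(g r) = √(9.81 × 220) = 46.46 m/s.

46.5 m/s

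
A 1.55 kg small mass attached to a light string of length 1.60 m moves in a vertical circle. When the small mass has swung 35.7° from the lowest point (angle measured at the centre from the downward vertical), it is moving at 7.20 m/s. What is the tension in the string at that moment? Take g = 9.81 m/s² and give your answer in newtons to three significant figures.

62.6 N

Take the radial direction toward the centre of the circle as positive. The component of the weight along the string toward the centre is −mg cos φ (φ measured from the bottom), so Newton's second law along the string gives T − mg cos φ = m v²/r.
cos 35.7° = 0.8121, so T = m(v²/r + g cos φ) = 1.55 × ((7.20)²/1.60 + 9.81 × 0.8121) = 1.55 × (32.40 + (7.967)) = 1.55 × 40.37 = 62.57 N.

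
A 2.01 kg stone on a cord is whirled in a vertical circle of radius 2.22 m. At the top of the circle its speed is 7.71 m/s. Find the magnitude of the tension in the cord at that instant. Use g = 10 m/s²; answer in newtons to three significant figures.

33.7 N

At the top, both T and the weight mg point inward (toward the centre), so T + mg = mv²/r.
T = m(v²/r − g) = 2.01 × ((7.71)²/2.22 − 10.0) = 2.01 × (26.78 − 10.0) = 2.01 × 16.78 = 33.72 N.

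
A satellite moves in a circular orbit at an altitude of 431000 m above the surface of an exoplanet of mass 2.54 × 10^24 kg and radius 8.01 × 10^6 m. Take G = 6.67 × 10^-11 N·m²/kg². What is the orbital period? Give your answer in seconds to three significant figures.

11800 s

r = R + h = 8.01 × 10^6 + 431000 = 8.441 × 10^6 m. Gravity provides the centripetal force: G M m / r² = m v² / r ⇒ v = √(GM/r) = 4480 m/s.
T = 2πr/v = 2π × 8.441 × 10^6 / 4480 = 11840 s.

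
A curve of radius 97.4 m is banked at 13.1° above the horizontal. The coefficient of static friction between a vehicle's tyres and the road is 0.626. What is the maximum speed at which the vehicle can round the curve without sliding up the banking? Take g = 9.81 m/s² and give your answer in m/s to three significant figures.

31.0 m/s

At the maximum speed, friction acts down the slope at its limiting value f = μN. Radially (horizontal, toward centre): N sinθ + μN cosθ = mv²/r. Vertically: N cosθ − μN sinθ = mg.
Dividing: v² = r g (sinθ + μcosθ)/(cosθ − μsinθ).
sinθ + μcosθ = 0.2267 + 0.626×0.9740 = 0.8364; cosθ − μsinθ = 0.9740 − 0.626×0.2267 = 0.8321.
v² = 97.4 × 9.81 × 0.8364/0.8321 = 960.4 m²/s², so v = 30.99 m/s.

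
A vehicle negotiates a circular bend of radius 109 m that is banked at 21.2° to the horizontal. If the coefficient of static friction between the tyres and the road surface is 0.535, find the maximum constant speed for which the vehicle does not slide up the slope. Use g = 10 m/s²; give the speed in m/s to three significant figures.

At the maximum speed, friction acts down the slope at its limiting value f = μN. Radially (horizontal, toward centre): N sinθ + μN cosθ = mv²/r. Vertically: N cosθ − μN sinθ = mg.
Dividing: v² = r g (sinθ + μcosθ)/(cosθ − μsinθ).
sinθ + μcosθ = 0.3616 + 0.535×0.9323 = 0.8604; cosθ − μsinθ = 0.9323 − 0.535×0.3616 = 0.7389.
v² = 109 × 10.0 × 0.8604/0.7389 = 1269 m²/s², so v = 35.63 m/s.

35.6 m/s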